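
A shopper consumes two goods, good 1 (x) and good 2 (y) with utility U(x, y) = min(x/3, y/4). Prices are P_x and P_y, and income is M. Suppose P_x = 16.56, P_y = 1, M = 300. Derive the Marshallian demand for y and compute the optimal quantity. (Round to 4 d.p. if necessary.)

y* = 22.3547

With perfect complements, no substitution: consume in ratio x:y = 3:4.
Budget: P_x·x + P_y·(4/3)·x = M, so (3·P_x + 4·P_y)·x = 3·M.
Demand: x*(P_x,P_y,M) = 3·M/(3·P_x + 4·P_y), y* = 4·M/(3·P_x + 4·P_y).
Here 3·16.56 + 4·1 = 53.68, giving y* = 22.3547.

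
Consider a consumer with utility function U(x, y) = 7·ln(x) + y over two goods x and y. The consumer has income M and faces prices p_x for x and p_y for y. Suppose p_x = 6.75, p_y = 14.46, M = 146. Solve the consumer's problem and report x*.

MU_x = 7/x, MU_y = 1. Tangency: 7/x = p_x/p_y.
So x*(p_x,p_y) = 7·p_y/p_x, independent of income; and y* = (M − 7·p_y)/p_y.
At the given prices: x* = 7·14.46/6.75 = 14.9956.

x* = 14.9956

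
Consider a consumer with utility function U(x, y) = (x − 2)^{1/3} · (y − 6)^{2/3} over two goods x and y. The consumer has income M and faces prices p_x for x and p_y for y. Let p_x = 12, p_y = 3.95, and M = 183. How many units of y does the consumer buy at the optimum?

y* = 28.8354

This is Cobb-Douglas in (x−2, y−6): tangency gives 1/3·p_y·(y−6) = 2/3·p_x·(x−2).
After buying the subsistence bundle (2, 6), a share 1/3 of the remaining income goes to x: x* = 2 + 1/3·(M − 2p_x − 6p_y)/p_x.
Discretionary income = 183 − 2·12 − 6·3.95 = 135.3; y* = 6 + 2/3·135.3/3.95 = 28.8354.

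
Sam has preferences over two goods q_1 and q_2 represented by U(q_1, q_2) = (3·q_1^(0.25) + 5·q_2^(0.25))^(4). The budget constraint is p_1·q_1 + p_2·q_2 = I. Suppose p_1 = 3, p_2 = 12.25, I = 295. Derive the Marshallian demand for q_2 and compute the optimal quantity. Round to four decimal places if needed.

MRS = MU_q_1/MU_q_2 = (3/5)·(q_2/q_1)^(0.75). Set equal to p_1/p_2.
Solve for the ratio: q_2/q_1 = [(5/3)·p_1/p_2]^(4/3).
Substitute q_2 = (q_2/q_1)·q_1 into the budget: q_1* = I/(p_1 + p_2·(q_2/q_1)).
Numerically q_2/q_1 = 0.302769, so q_1* = 295/(3 + 12.25·0.302769) = 43.9713 and q_2* = 0.302769·43.9713 = 13.3132.

q_2* = 13.3132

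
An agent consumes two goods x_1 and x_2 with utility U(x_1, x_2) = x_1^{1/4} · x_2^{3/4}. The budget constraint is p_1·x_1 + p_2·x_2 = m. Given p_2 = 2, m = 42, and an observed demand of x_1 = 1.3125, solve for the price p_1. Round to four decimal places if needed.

p_1 = 8

MU_x_1/MU_x_2 = (0.25·x_2)/(0.75·x_1); tangency sets this equal to p_1/p_2.
Rearranging, p_2·x_2 = 3·p_1·x_1. Substituting into the budget gives p_1·x_1·(1 + 3) = m.
Demand: x_1*(p_1,p_2,m) = 0.25·m/p_1 and x_2* = 0.75·m/p_2.
Set x_1* = 1.3125 in the demand function and solve for p_1: p_1 = 8.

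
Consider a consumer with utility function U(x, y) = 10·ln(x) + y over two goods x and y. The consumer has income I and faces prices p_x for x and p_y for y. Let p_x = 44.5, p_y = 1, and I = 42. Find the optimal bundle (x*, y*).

Set MRS = p_x/p_y: (10/x)/1 = p_x/p_y.
So x*(p_x,p_y) = 10·p_y/p_x, independent of income; and y* = (I − 10·p_y)/p_y.
At the given prices: x* = 10·1/44.5 = 0.2247, and y* = 32.

x* = 0.2247, y* = 32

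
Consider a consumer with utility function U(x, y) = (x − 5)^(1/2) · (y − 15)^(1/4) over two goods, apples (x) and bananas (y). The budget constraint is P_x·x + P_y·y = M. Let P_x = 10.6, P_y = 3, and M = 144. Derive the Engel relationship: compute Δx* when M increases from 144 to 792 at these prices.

After buying the subsistence bundle (5, 15), a share 2/3 of the remaining income goes to x: x* = 5 + 2/3·(M − 5P_x − 15P_y)/P_x.
Discretionary income = 144 − 5·10.6 − 15·3 = 46; x* = 5 + 2/3·46/10.6 = 7.8931.
At M' = 792: x* = 48.6478. Change: 48.6478 − 7.8931 = 40.7547.

Δx* = 40.7547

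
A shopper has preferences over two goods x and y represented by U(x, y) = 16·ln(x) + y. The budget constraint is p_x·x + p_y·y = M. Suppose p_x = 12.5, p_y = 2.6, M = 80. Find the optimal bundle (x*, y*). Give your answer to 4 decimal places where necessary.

Set MRS = p_x/p_y: (16/x)/1 = p_x/p_y.
So x*(p_x,p_y) = 16·p_y/p_x, independent of income; and y* = (M − 16·p_y)/p_y.
At the given prices: x* = 16·2.6/12.5 = 3.328, and y* = 14.7692.

x* = 3.328, y* = 14.7692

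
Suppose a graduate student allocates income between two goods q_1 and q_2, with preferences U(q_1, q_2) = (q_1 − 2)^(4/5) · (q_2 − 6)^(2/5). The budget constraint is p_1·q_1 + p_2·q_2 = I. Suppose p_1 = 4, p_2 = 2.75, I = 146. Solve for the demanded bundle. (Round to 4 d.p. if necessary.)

This is Cobb-Douglas in (q_1−2, q_2−6): tangency gives 0.8·p_2·(q_2−6) = 0.4·p_1·(q_1−2).
Substituting into the budget: q_1* = 2 + 2/3·(I − 2·p_1 − 6·p_2)/p_1, and q_2* = 6 + 1/3·(…)/p_2.
Discretionary income = 146 − 2·4 − 6·2.75 = 121.5; q_1* = 2 + 2/3·121.5/4 = 22.25; q_2* = 6 + 1/3·121.5/2.75 = 20.7273.

q_1* = 22.25, q_2* = 20.7273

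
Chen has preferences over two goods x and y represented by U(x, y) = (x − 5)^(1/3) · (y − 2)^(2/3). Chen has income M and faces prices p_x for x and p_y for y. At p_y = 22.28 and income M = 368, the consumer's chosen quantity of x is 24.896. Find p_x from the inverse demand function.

p_x = 5

Let x' = x−5, y' = y−2. MRS = (1/2)·y'/x' = p_x/p_y.
Substituting into the budget: x* = 5 + 1/3·(M − 5·p_x − 2·p_y)/p_x, and y* = 2 + 2/3·(…)/p_y.
Set x* = 24.896 in the demand function and solve for p_x: p_x = 5.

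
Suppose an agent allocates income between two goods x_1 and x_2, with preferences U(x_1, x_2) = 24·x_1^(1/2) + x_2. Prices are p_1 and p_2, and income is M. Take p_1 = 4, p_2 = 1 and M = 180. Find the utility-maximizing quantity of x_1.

Utility is quasi-linear in x_2; the FOC for x_1 is 12/√x_1 = p_1/p_2.
Solve: √x_1 = 12·p_2/p_1, so x_1*(p_1,p_2) = (12·p_2/p_1)², and x_2* = (M − p_1·x_1*)/p_2.
Plugging in: x_1* = (12·1/4)² = 9.

x_1* = 9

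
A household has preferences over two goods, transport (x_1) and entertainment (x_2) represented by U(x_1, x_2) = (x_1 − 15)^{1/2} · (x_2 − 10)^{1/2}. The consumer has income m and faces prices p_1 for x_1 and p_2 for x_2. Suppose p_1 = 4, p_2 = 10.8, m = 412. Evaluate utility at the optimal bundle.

MRS = (x_2−10)/(x_1−15). Tangency with p_1/p_2 gives x_2−10 = (p_1/p_2)·(x_1−15).
Substituting into the budget: x_1* = 15 + 0.5·(m − 15·p_1 − 10·p_2)/p_1, and x_2* = 10 + 0.5·(…)/p_2.
Discretionary income = 412 − 15·4 − 10·10.8 = 244; x_1* = 15 + 0.5·244/4 = 45.5; x_2* = 10 + 0.5·244/10.8 = 21.2963.
Utility at the optimum: U(45.5, 21.2963) = 18.5617.

V = 18.5617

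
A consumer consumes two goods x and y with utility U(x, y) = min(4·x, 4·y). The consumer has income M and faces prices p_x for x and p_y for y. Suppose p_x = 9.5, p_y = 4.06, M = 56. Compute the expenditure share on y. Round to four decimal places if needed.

share on y = 0.2994

Leontief preferences: the optimum is at the kink where x/4 = y/4, i.e. y = x.
Budget: p_x·x + p_y·x = M, so (4·p_x + 4·p_y)·x = 4·M.
Demand: x*(p_x,p_y,M) = 4·M/(4·p_x + 4·p_y), y* = 4·M/(4·p_x + 4·p_y).
Here 4·9.5 + 4·4.06 = 54.24, giving x* = 4.1298 and y* = 4.1298.
Expenditure on y: 4.06·4.1298 = 16.767; share = 0.2994.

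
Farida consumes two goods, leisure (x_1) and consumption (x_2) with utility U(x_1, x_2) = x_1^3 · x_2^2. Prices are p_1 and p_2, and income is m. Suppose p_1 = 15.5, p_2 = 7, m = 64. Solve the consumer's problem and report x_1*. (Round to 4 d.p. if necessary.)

x_1* = 2.4774

MU_x_1/MU_x_2 = (3·x_2)/(2·x_1); tangency sets this equal to p_1/p_2.
Rearranging, p_2·x_2 = (2/3)·p_1·x_1. Substituting into the budget gives p_1·x_1·(1 + (2/3)) = m.
Demand: x_1*(p_1,p_2,m) = 0.6·m/p_1 and x_2* = 0.4·m/p_2.
At p_1=15.5, p_2=7, m=64: x_1* = 0.6·64/15.5 = 2.4774.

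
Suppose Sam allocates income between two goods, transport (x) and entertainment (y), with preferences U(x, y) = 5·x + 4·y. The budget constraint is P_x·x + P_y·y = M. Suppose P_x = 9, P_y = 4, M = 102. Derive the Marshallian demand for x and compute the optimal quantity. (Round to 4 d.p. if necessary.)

x* = 0

Linear utility — the consumer picks whichever good has higher MU/price: 5/9 = 0.5556 vs 4/4 = 1.
y gives more utility per dollar, so spend all income on y: y* = M/P_y, x* = 0.
Numerically: x* = 0, y* = 25.5.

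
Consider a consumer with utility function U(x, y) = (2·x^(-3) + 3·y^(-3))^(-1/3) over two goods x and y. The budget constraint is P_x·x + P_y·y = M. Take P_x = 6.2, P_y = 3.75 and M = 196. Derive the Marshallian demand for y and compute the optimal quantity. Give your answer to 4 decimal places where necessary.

MU_x ∝ 2·x^(-4), MU_y ∝ 3·y^(-4), so MRS = (2/3)·(y/x)^(4) = P_x/P_y.
Solve for the ratio: y/x = [(3/2)·P_x/P_y]^(0.25).
Substitute y = (y/x)·x into the budget: x* = M/(P_x + P_y·(y/x)).
Numerically y/x = 1.254911, so x* = 196/(6.2 + 3.75·1.254911) = 17.9719 and y* = 1.254911·17.9719 = 22.5531.

y* = 22.5531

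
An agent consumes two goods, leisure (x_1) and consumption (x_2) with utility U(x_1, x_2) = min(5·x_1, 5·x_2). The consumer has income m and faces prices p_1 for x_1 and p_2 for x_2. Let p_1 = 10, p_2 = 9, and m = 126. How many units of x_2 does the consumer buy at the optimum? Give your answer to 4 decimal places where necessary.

x_2* = 6.6316

Leontief preferences: the optimum is at the kink where x_1/5 = x_2/5, i.e. x_2 = x_1.
Budget: p_1·x_1 + p_2·x_1 = m, so (5·p_1 + 5·p_2)·x_1 = 5·m.
Demand: x_1*(p_1,p_2,m) = 5·m/(5·p_1 + 5·p_2), x_2* = 5·m/(5·p_1 + 5·p_2).
Here 5·10 + 5·9 = 95, giving x_2* = 6.6316.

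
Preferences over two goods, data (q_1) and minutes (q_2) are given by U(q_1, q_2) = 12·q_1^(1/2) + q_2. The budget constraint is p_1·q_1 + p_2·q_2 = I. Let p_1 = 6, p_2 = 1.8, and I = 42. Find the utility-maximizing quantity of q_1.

q_1* = 3.24

MU_q_1 = 6/√q_1, MU_q_2 = 1. Tangency: 6/√q_1 = p_1/p_2.
Solve: √q_1 = 6·p_2/p_1, so q_1*(p_1,p_2) = (6·p_2/p_1)², and q_2* = (I − p_1·q_1*)/p_2.
Plugging in: q_1* = (6·1.8/6)² = 3.24.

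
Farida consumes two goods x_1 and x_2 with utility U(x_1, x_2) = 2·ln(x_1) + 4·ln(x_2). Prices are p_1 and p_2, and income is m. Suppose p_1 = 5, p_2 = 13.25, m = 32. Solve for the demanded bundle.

The MRS is (1/2)·x_2/x_1. Set MRS = p_1/p_2.
So 2·p_2·x_2 = 4·p_1·x_1; combined with the budget, a share 1/3 of income goes to x_1.
Demand: x_1*(p_1,p_2,m) = 1/3·m/p_1 and x_2* = 2/3·m/p_2.
At p_1=5, p_2=13.25, m=32: x_1* = 1/3·32/5 = 2.1333, x_2* = 1.6101.

x_1* = 2.1333, x_2* = 1.6101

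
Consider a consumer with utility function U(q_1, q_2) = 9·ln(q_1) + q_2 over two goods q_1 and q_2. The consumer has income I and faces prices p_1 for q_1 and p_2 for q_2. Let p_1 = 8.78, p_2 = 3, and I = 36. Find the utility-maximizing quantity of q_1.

MU_q_1 = 9/q_1, MU_q_2 = 1. Tangency: 9/q_1 = p_1/p_2.
So q_1*(p_1,p_2) = 9·p_2/p_1, independent of income; and q_2* = (I − 9·p_2)/p_2.
At the given prices: q_1* = 9·3/8.78 = 3.0752.

q_1* = 3.0752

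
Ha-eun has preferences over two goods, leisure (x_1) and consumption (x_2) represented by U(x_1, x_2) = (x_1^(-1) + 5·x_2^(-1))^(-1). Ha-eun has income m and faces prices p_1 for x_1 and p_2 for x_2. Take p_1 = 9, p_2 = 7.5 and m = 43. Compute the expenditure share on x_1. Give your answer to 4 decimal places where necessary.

MU_x_1 ∝ x_1^(-2), MU_x_2 ∝ 5·x_2^(-2), so MRS = (1/5)·(x_2/x_1)^(2) = p_1/p_2.
Solve for the ratio: x_2/x_1 = [5·p_1/p_2]^(0.5).
With the ratio pinned down, the budget gives x_1* = m/(p_1 + p_2·(x_2/x_1)) and x_2* = (x_2/x_1)·x_1*.
Numerically x_2/x_1 = 2.44949, so x_1* = 43/(9 + 7.5·2.44949) = 1.571 and x_2* = 2.44949·1.571 = 3.8481.
Expenditure on x_1: 9·1.571 = 14.139; share = 0.3288.

share on x_1 = 0.3288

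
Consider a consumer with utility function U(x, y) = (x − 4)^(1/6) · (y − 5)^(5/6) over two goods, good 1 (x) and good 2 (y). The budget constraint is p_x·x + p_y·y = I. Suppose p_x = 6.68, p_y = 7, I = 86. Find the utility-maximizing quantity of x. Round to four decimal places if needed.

x* = 4.6058

Discretionary income = 86 − 4·6.68 − 5·7 = 24.28; x* = 4 + 1/6·24.28/6.68 = 4.6058.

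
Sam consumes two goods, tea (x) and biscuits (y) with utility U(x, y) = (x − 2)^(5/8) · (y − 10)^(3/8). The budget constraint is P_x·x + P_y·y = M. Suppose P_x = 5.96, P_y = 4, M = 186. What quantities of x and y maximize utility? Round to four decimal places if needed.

MRS = (5/3)·(y−10)/(x−2). Tangency with P_x/P_y gives y−10 = (3/5)·(P_x/P_y)·(x−2).
After buying the subsistence bundle (2, 10), a share 0.625 of the remaining income goes to x: x* = 2 + 0.625·(M − 2P_x − 10P_y)/P_x.
Discretionary income = 186 − 2·5.96 − 10·4 = 134.08; x* = 2 + 0.625·134.08/5.96 = 16.0604; y* = 10 + 0.375·134.08/4 = 22.57.

x* = 16.0604, y* = 22.57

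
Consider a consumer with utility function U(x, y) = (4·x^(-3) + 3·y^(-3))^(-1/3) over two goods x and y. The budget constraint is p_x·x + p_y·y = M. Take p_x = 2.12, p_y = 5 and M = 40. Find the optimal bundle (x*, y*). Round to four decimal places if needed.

x* = 6.8088, y* = 5.1131

From the CES first-order condition, (4/3)·(y/x)^(4) = p_x/p_y.
Hence y/x = ((3/4)·p_x/p_y)^(1/(4)), i.e. raised to the 0.25 power.
Substitute y = (y/x)·x into the budget: x* = M/(p_x + p_y·(y/x)).
Numerically y/x = 0.750943, so x* = 40/(2.12 + 5·0.750943) = 6.8088 and y* = 0.750943·6.8088 = 5.1131.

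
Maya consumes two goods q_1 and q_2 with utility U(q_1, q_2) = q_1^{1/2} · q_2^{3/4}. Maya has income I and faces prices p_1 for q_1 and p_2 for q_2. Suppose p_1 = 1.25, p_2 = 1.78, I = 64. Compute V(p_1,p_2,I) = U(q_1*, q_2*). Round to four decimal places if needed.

V = 45.3

The MRS is (2/3)·q_2/q_1. Set MRS = p_1/p_2.
Rearranging, p_2·q_2 = (3/2)·p_1·q_1. Substituting into the budget gives p_1·q_1·(1 + (3/2)) = I.
Demand: q_1*(p_1,p_2,I) = 0.4·I/p_1 and q_2* = 0.6·I/p_2.
At p_1=1.25, p_2=1.78, I=64: q_1* = 0.4·64/1.25 = 20.48, q_2* = 21.573.
Utility at the optimum: U(20.48, 21.573) = 45.3.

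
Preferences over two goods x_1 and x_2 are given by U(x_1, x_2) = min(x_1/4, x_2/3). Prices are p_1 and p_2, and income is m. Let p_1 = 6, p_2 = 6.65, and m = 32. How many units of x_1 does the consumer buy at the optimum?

Leontief preferences: the optimum is at the kink where x_1/4 = x_2/3, i.e. x_2 = (3/4)·x_1.
Budget: p_1·x_1 + p_2·(3/4)·x_1 = m, so (4·p_1 + 3·p_2)·x_1 = 4·m.
Demand: x_1*(p_1,p_2,m) = 4·m/(4·p_1 + 3·p_2), x_2* = 3·m/(4·p_1 + 3·p_2).
Here 4·6 + 3·6.65 = 43.95, giving x_1* = 2.9124.

x_1* = 2.9124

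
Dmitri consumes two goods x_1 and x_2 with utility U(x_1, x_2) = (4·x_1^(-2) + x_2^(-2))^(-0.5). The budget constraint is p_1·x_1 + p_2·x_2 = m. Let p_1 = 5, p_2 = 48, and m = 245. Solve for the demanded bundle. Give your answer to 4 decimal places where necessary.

MRS = MU_x_1/MU_x_2 = 4·(x_2/x_1)^(3). Set equal to p_1/p_2.
Solve for the ratio: x_2/x_1 = [(1/4)·p_1/p_2]^(1/3).
With the ratio pinned down, the budget gives x_1* = m/(p_1 + p_2·(x_2/x_1)) and x_2* = (x_2/x_1)·x_1*.
Numerically x_2/x_1 = 0.296408, so x_1* = 245/(5 + 48·0.296408) = 12.7421 and x_2* = 0.296408·12.7421 = 3.7769.

x_1* = 12.7421, x_2* = 3.7769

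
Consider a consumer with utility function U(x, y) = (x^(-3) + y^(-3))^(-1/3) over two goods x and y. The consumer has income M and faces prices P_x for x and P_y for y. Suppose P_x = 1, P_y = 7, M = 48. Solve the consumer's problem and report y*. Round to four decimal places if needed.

y* = 5.5642

From the CES first-order condition, (y/x)^(4) = P_x/P_y.
Solve for the ratio: y/x = [P_x/P_y]^(0.25).
Substitute y = (y/x)·x into the budget: x* = M/(P_x + P_y·(y/x)).
Numerically y/x = 0.614788, so x* = 48/(1 + 7·0.614788) = 9.0506 and y* = 0.614788·9.0506 = 5.5642.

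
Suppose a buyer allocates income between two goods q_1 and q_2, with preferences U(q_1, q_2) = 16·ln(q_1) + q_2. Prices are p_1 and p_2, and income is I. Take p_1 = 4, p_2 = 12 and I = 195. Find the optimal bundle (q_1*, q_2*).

Set MRS = p_1/p_2: (16/q_1)/1 = p_1/p_2.
So q_1*(p_1,p_2) = 16·p_2/p_1, independent of income; and q_2* = (I − 16·p_2)/p_2.
At the given prices: q_1* = 16·12/4 = 48, and q_2* = 0.25.

q_1* = 48, q_2* = 0.25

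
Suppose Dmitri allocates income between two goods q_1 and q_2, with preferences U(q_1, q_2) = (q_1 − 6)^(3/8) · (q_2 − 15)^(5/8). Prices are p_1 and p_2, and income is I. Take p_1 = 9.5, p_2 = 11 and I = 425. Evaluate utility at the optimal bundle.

V = 10.0616

Let q_1' = q_1−6, q_2' = q_2−15. MRS = (3/5)·q_2'/q_1' = p_1/p_2.
Substituting into the budget: q_1* = 6 + 0.375·(I − 6·p_1 − 15·p_2)/p_1, and q_2* = 15 + 0.625·(…)/p_2.
Discretionary income = 425 − 6·9.5 − 15·11 = 203; q_1* = 6 + 0.375·203/9.5 = 14.0132; q_2* = 15 + 0.625·203/11 = 26.5341.
Utility at the optimum: U(14.0132, 26.5341) = 10.0616.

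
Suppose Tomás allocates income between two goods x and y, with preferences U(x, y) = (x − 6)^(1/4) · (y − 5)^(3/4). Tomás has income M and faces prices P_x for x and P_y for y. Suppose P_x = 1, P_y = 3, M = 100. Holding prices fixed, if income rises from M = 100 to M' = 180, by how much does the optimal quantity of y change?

This is Cobb-Douglas in (x−6, y−5): tangency gives 0.25·P_y·(y−5) = 0.75·P_x·(x−6).
Substituting into the budget: x* = 6 + 0.25·(M − 6·P_x − 5·P_y)/P_x, and y* = 5 + 0.75·(…)/P_y.
Discretionary income = 100 − 6·1 − 5·3 = 79; y* = 5 + 0.75·79/3 = 24.75.
At M' = 180: y* = 44.75. Change: 44.75 − 24.75 = 20.

Δy* = 20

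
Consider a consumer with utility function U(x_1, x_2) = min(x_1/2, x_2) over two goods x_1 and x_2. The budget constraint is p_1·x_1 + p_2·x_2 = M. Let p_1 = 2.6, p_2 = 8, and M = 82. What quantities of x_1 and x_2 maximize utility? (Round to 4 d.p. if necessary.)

x_1* = 12.4242, x_2* = 6.2121

Leontief preferences: the optimum is at the kink where x_1/2 = x_2/1, i.e. x_2 = (1/2)·x_1.
Budget: p_1·x_1 + p_2·(1/2)·x_1 = M, so (2·p_1 + p_2)·x_1 = 2·M.
Demand: x_1*(p_1,p_2,M) = 2·M/(2·p_1 + p_2), x_2* = M/(2·p_1 + p_2).
Here 2·2.6 + 8 = 13.2, giving x_1* = 12.4242 and x_2* = 6.2121.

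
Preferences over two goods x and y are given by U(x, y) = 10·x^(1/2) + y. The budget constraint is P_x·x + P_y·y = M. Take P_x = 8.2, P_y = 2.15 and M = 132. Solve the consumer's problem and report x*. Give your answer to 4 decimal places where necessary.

x* = 1.7187

MU_x = 5/√x, MU_y = 1. Tangency: 5/√x = P_x/P_y.
Thus x* = (5·P_y/P_x)² — independent of M — with the rest of income spent on y.
Plugging in: x* = (5·2.15/8.2)² = 1.7187.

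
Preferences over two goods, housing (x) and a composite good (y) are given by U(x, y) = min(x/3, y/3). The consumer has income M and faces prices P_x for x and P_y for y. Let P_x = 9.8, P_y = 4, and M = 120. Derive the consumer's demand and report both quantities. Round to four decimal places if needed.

x* = 8.6957, y* = 8.6957

Leontief preferences: the optimum is at the kink where x/3 = y/3, i.e. y = x.
Budget: P_x·x + P_y·x = M, so (3·P_x + 3·P_y)·x = 3·M.
Demand: x*(P_x,P_y,M) = 3·M/(3·P_x + 3·P_y), y* = 3·M/(3·P_x + 3·P_y).
Here 3·9.8 + 3·4 = 41.4, giving x* = 8.6957 and y* = 8.6957.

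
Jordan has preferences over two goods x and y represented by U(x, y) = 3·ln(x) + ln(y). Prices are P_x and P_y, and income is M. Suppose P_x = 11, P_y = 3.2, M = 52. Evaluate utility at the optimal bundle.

V = 5.1988

At P_x=11, P_y=3.2, M=52: x* = 0.75·52/11 = 3.5455, y* = 4.0625.
Utility at the optimum: U(3.5455, 4.0625) = 5.1988.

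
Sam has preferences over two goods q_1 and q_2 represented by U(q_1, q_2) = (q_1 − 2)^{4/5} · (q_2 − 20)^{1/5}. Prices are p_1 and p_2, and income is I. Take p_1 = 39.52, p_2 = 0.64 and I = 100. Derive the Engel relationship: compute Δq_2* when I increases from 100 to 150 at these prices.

Let q_1' = q_1−2, q_2' = q_2−20. MRS = 4·q_2'/q_1' = p_1/p_2.
After buying the subsistence bundle (2, 20), a share 0.8 of the remaining income goes to q_1: q_1* = 2 + 0.8·(I − 2p_1 − 20p_2)/p_1.
Discretionary income = 100 − 2·39.52 − 20·0.64 = 8.16; q_2* = 20 + 0.2·8.16/0.64 = 22.55.
At I' = 150: q_2* = 38.175. Change: 38.175 − 22.55 = 15.625.

Δq_2* = 15.625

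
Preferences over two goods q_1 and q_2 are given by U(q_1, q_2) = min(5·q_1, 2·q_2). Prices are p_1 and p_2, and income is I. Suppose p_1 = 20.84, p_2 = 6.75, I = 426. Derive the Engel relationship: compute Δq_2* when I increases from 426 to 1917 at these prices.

Demand: q_1*(p_1,p_2,I) = 2·I/(2·p_1 + 5·p_2), q_2* = 5·I/(2·p_1 + 5·p_2).
Here 2·20.84 + 5·6.75 = 75.43, giving q_2* = 28.2381.
At I' = 1917: q_2* = 127.0715. Change: 127.0715 − 28.2381 = 98.8334.

Δq_2* = 98.8334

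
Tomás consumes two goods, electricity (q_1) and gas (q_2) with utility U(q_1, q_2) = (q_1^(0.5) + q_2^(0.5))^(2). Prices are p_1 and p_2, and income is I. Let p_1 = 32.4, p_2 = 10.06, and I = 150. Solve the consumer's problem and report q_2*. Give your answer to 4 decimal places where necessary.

MRS = MU_q_1/MU_q_2 = (q_2/q_1)^(0.5). Set equal to p_1/p_2.
Hence q_2/q_1 = (p_1/p_2)^(1/(0.5)), i.e. raised to the 2 power.
Substitute q_2 = (q_2/q_1)·q_1 into the budget: q_1* = I/(p_1 + p_2·(q_2/q_1)).
Numerically q_2/q_1 = 10.372754, so q_1* = 150/(32.4 + 10.06·10.372754) = 1.0969 and q_2* = 10.372754·1.0969 = 11.3778.

q_2* = 11.3778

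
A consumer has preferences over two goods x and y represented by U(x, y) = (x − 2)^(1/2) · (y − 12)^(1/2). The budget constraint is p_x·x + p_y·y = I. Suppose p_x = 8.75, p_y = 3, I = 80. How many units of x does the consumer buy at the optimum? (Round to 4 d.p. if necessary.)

MRS = (y−12)/(x−2). Tangency with p_x/p_y gives y−12 = (p_x/p_y)·(x−2).
Substituting into the budget: x* = 2 + 0.5·(I − 2·p_x − 12·p_y)/p_x, and y* = 12 + 0.5·(…)/p_y.
Discretionary income = 80 − 2·8.75 − 12·3 = 26.5; x* = 2 + 0.5·26.5/8.75 = 3.5143.

x* = 3.5143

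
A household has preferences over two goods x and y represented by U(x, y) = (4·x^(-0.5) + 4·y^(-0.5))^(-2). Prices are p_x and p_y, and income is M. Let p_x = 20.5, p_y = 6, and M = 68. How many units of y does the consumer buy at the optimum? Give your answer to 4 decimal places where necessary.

From the CES first-order condition, (y/x)^(1.5) = p_x/p_y.
Hence y/x = (p_x/p_y)^(1/(1.5)), i.e. raised to the 2/3 power.
With the ratio pinned down, the budget gives x* = M/(p_x + p_y·(y/x)) and y* = (y/x)·x*.
Numerically y/x = 2.268481, so x* = 68/(20.5 + 6·2.268481) = 1.9935 and y* = 2.268481·1.9935 = 4.5222.

y* = 4.5222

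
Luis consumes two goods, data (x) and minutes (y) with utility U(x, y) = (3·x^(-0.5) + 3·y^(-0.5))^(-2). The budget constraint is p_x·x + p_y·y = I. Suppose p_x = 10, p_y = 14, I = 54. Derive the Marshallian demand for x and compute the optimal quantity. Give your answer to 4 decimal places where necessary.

x* = 2.5487

With the ratio pinned down, the budget gives x* = I/(p_x + p_y·(y/x)) and y* = (y/x)·x*.
Numerically y/x = 0.799064, so x* = 54/(10 + 14·0.799064) = 2.5487.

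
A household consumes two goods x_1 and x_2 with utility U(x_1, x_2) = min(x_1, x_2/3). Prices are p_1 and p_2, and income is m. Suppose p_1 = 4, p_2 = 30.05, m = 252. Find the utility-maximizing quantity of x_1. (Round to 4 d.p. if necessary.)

Leontief preferences: the optimum is at the kink where x_1/1 = x_2/3, i.e. x_2 = 3·x_1.
Budget: p_1·x_1 + p_2·3·x_1 = m, so (p_1 + 3·p_2)·x_1 = m.
Demand: x_1*(p_1,p_2,m) = m/(p_1 + 3·p_2), x_2* = 3·m/(p_1 + 3·p_2).
Here 4 + 3·30.05 = 94.15, giving x_1* = 2.6766.

x_1* = 2.6766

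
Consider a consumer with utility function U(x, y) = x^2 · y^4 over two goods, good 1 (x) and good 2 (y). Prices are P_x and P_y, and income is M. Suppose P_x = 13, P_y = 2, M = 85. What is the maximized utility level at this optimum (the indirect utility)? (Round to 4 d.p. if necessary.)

V = 3061253.6881

Demand: x*(P_x,P_y,M) = 1/3·M/P_x and y* = 2/3·M/P_y.
At P_x=13, P_y=2, M=85: x* = 1/3·85/13 = 2.1795, y* = 28.3333.
Utility at the optimum: U(2.1795, 28.3333) = 3061253.6881.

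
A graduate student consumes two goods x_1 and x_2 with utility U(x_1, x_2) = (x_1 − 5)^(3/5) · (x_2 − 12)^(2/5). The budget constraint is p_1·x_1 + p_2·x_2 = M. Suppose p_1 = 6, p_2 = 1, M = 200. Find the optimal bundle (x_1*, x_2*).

x_1* = 20.8, x_2* = 75.2

This is Cobb-Douglas in (x_1−5, x_2−12): tangency gives 0.6·p_2·(x_2−12) = 0.4·p_1·(x_1−5).
Substituting into the budget: x_1* = 5 + 0.6·(M − 5·p_1 − 12·p_2)/p_1, and x_2* = 12 + 0.4·(…)/p_2.
Discretionary income = 200 − 5·6 − 12·1 = 158; x_1* = 5 + 0.6·158/6 = 20.8; x_2* = 12 + 0.4·158/1 = 75.2.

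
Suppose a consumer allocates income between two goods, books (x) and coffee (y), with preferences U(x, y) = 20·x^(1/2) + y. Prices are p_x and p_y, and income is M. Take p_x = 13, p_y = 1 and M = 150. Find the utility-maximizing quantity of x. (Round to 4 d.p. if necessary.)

x* = 0.5917

MU_x = 10/√x, MU_y = 1. Tangency: 10/√x = p_x/p_y.
Solve: √x = 10·p_y/p_x, so x*(p_x,p_y) = (10·p_y/p_x)², and y* = (M − p_x·x*)/p_y.
Plugging in: x* = (10·1/13)² = 0.5917.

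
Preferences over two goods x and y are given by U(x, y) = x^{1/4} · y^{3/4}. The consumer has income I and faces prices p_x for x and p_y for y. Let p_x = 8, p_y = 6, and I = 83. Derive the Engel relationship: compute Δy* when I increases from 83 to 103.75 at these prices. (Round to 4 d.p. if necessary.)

The MRS is (1/3)·y/x. Set MRS = p_x/p_y.
Rearranging, p_y·y = 3·p_x·x. Substituting into the budget gives p_x·x·(1 + 3) = I.
Demand: x*(p_x,p_y,I) = 0.25·I/p_x and y* = 0.75·I/p_y.
At p_x=8, p_y=6, I=83: y* = 0.75·83/6 = 10.375.
At I' = 103.75: y* = 12.9688. Change: 12.9688 − 10.375 = 2.5938.

Δy* = 2.5938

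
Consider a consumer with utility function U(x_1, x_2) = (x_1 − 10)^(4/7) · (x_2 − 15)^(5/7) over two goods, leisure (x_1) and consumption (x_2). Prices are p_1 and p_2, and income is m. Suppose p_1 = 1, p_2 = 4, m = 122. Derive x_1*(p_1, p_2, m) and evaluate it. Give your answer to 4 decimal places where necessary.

x_1* = 33.1111

This is Cobb-Douglas in (x_1−10, x_2−15): tangency gives 4/7·p_2·(x_2−15) = 5/7·p_1·(x_1−10).
After buying the subsistence bundle (10, 15), a share 4/9 of the remaining income goes to x_1: x_1* = 10 + 4/9·(m − 10p_1 − 15p_2)/p_1.
Discretionary income = 122 − 10·1 − 15·4 = 52; x_1* = 10 + 4/9·52/1 = 33.1111.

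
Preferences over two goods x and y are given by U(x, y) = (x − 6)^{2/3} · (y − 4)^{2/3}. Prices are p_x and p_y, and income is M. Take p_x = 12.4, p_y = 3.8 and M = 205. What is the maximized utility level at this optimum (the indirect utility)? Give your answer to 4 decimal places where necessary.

Substituting into the budget: x* = 6 + 0.5·(M − 6·p_x − 4·p_y)/p_x, and y* = 4 + 0.5·(…)/p_y.
Discretionary income = 205 − 6·12.4 − 4·3.8 = 115.4; x* = 6 + 0.5·115.4/12.4 = 10.6532; y* = 4 + 0.5·115.4/3.8 = 19.1842.
Utility at the optimum: U(10.6532, 19.1842) = 17.0909.

V = 17.0909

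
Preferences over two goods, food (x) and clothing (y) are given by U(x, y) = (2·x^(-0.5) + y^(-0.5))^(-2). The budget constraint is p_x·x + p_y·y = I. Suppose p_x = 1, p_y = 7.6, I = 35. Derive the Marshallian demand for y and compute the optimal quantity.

MRS = MU_x/MU_y = 2·(y/x)^(1.5). Set equal to p_x/p_y.
Hence y/x = ((1/2)·p_x/p_y)^(1/(1.5)), i.e. raised to the 2/3 power.
With the ratio pinned down, the budget gives x* = I/(p_x + p_y·(y/x)) and y* = (y/x)·x*.
Numerically y/x = 0.162969, so x* = 35/(1 + 7.6·0.162969) = 15.635 and y* = 0.162969·15.635 = 2.548.

y* = 2.548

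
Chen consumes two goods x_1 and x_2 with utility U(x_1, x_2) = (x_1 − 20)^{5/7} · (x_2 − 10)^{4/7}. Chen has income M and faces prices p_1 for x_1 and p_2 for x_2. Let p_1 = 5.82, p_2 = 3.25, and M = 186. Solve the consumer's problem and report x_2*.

x_2* = 15.0735

Let x_1' = x_1−20, x_2' = x_2−10. MRS = (5/4)·x_2'/x_1' = p_1/p_2.
After buying the subsistence bundle (20, 10), a share 5/9 of the remaining income goes to x_1: x_1* = 20 + 5/9·(M − 20p_1 − 10p_2)/p_1.
Discretionary income = 186 − 20·5.82 − 10·3.25 = 37.1; x_2* = 10 + 4/9·37.1/3.25 = 15.0735.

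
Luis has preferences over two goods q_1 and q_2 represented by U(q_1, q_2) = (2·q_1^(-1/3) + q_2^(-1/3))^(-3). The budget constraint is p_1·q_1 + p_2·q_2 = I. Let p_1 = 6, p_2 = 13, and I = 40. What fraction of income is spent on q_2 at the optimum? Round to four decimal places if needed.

share on q_2 = 0.4191

Substitute q_2 = (q_2/q_1)·q_1 into the budget: q_1* = I/(p_1 + p_2·(q_2/q_1)).
Numerically q_2/q_1 = 0.332953, so q_1* = 40/(6 + 13·0.332953) = 3.8728 and q_2* = 0.332953·3.8728 = 1.2895.
Expenditure on q_2: 13·1.2895 = 16.7631; share = 0.4191.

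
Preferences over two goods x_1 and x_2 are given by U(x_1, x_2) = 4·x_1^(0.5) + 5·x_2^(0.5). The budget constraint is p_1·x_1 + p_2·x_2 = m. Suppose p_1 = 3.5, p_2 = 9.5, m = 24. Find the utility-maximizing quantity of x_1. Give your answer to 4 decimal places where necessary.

x_1* = 4.3519

Substitute x_2 = (x_2/x_1)·x_1 into the budget: x_1* = m/(p_1 + p_2·(x_2/x_1)).
Numerically x_2/x_1 = 0.212084, so x_1* = 24/(3.5 + 9.5·0.212084) = 4.3519.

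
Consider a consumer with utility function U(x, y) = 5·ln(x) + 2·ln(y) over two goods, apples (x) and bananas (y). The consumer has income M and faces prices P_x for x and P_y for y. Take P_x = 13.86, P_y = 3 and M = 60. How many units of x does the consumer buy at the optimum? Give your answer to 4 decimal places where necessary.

x* = 3.0921

MU_x/MU_y = (5·y)/(2·x); tangency sets this equal to P_x/P_y.
So 5·P_y·y = 2·P_x·x; combined with the budget, a share 5/7 of income goes to x.
Demand: x*(P_x,P_y,M) = 5/7·M/P_x and y* = 2/7·M/P_y.
At P_x=13.86, P_y=3, M=60: x* = 5/7·60/13.86 = 3.0921.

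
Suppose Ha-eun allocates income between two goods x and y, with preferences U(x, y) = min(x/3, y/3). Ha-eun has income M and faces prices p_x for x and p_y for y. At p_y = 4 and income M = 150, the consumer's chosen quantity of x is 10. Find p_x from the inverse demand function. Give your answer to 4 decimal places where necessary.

With perfect complements, no substitution: consume in ratio x:y = 3:3.
Budget: p_x·x + p_y·x = M, so (3·p_x + 3·p_y)·x = 3·M.
Demand: x*(p_x,p_y,M) = 3·M/(3·p_x + 3·p_y), y* = 3·M/(3·p_x + 3·p_y).
Set x* = 10 in the demand function and solve for p_x: p_x = 11.

p_x = 11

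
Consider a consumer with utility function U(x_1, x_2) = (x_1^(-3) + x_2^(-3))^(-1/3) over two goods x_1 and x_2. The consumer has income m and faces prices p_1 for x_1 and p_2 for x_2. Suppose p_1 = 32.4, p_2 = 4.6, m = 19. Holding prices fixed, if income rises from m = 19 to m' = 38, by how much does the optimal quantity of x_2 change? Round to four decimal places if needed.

Δx_2* = 0.7759

Substitute x_2 = (x_2/x_1)·x_1 into the budget: x_1* = m/(p_1 + p_2·(x_2/x_1)).
Numerically x_2/x_1 = 1.629096, so x_1* = 19/(32.4 + 4.6·1.629096) = 0.4763 and x_2* = 1.629096·0.4763 = 0.7759.
At m' = 38: x_2* = 1.5518. Change: 1.5518 − 0.7759 = 0.7759.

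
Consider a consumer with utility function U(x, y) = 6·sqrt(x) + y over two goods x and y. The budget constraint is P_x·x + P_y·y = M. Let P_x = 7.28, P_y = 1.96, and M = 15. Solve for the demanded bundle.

x* = 0.6524, y* = 5.23

Plugging in: x* = (3·1.96/7.28)² = 0.6524, y* = 5.23.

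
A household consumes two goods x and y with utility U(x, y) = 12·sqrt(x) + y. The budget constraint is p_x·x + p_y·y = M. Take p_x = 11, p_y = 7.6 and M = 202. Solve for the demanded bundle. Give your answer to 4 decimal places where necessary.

Set MRS = p_x/p_y: 6·x^(−1/2) = p_x/p_y.
Thus x* = (6·p_y/p_x)² — independent of M — with the rest of income spent on y.
Plugging in: x* = (6·7.6/11)² = 17.1848, y* = 1.7062.

x* = 17.1848, y* = 1.7062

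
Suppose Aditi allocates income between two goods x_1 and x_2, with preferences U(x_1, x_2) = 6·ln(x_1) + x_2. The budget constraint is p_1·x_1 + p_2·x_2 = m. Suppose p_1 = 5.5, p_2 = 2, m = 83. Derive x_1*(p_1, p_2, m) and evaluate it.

x_1* = 2.1818

Set MRS = p_1/p_2: (6/x_1)/1 = p_1/p_2.
So x_1*(p_1,p_2) = 6·p_2/p_1, independent of income; and x_2* = (m − 6·p_2)/p_2.
At the given prices: x_1* = 6·2/5.5 = 2.1818.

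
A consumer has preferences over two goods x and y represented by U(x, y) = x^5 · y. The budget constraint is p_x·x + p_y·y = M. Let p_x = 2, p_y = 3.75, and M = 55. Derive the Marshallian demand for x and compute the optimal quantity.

x* = 22.9167

Tangency: MRS = 5·y/x = p_x/p_y.
So 5·p_y·y = p_x·x; combined with the budget, a share 5/6 of income goes to x.
Demand: x*(p_x,p_y,M) = 5/6·M/p_x and y* = 1/6·M/p_y.
At p_x=2, p_y=3.75, M=55: x* = 5/6·55/2 = 22.9167.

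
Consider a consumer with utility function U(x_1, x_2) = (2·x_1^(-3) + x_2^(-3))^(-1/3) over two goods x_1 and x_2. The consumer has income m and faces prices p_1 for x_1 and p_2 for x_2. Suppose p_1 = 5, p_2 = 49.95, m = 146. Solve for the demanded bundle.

x_1* = 5.1003, x_2* = 2.4124

From the CES first-order condition, 2·(x_2/x_1)^(4) = p_1/p_2.
Solve for the ratio: x_2/x_1 = [(1/2)·p_1/p_2]^(0.25).
With the ratio pinned down, the budget gives x_1* = m/(p_1 + p_2·(x_2/x_1)) and x_2* = (x_2/x_1)·x_1*.
Numerically x_2/x_1 = 0.472989, so x_1* = 146/(5 + 49.95·0.472989) = 5.1003 and x_2* = 0.472989·5.1003 = 2.4124.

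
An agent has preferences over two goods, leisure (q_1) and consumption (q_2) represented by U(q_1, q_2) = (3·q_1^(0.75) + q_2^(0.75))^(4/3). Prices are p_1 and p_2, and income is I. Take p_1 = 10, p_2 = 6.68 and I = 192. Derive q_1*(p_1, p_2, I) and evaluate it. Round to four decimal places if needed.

With the ratio pinned down, the budget gives q_1* = I/(p_1 + p_2·(q_2/q_1)) and q_2* = (q_2/q_1)·q_1*.
Numerically q_2/q_1 = 0.062002, so q_1* = 192/(10 + 6.68·0.062002) = 18.4364.

q_1* = 18.4364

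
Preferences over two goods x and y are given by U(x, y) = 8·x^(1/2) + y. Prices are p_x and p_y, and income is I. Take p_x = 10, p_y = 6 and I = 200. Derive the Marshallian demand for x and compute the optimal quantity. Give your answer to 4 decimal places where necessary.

Set MRS = p_x/p_y: 4·x^(−1/2) = p_x/p_y.
Solve: √x = 4·p_y/p_x, so x*(p_x,p_y) = (4·p_y/p_x)², and y* = (I − p_x·x*)/p_y.
Plugging in: x* = (4·6/10)² = 5.76.

x* = 5.76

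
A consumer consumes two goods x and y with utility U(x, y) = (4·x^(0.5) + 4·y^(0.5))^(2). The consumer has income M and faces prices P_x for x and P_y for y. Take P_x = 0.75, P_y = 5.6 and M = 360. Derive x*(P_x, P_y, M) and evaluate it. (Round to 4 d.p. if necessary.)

From the CES first-order condition, (y/x)^(0.5) = P_x/P_y.
Solve for the ratio: y/x = [P_x/P_y]^(2).
Substitute y = (y/x)·x into the budget: x* = M/(P_x + P_y·(y/x)).
Numerically y/x = 0.017937, so x* = 360/(0.75 + 5.6·0.017937) = 423.3071.

x* = 423.3071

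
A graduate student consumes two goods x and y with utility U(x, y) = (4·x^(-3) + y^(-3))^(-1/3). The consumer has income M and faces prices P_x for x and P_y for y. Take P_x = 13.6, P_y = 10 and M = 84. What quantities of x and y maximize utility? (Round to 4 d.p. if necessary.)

MRS = MU_x/MU_y = 4·(y/x)^(4). Set equal to P_x/P_y.
Hence y/x = ((1/4)·P_x/P_y)^(1/(4)), i.e. raised to the 0.25 power.
Substitute y = (y/x)·x into the budget: x* = M/(P_x + P_y·(y/x)).
Numerically y/x = 0.763607, so x* = 84/(13.6 + 10·0.763607) = 3.9555 and y* = 0.763607·3.9555 = 3.0205.

x* = 3.9555, y* = 3.0205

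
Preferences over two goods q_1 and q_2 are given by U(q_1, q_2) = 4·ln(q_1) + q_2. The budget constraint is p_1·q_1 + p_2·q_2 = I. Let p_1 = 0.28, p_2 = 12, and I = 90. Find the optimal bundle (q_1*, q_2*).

q_1* = 171.4286, q_2* = 3.5

So q_1*(p_1,p_2) = 4·p_2/p_1, independent of income; and q_2* = (I − 4·p_2)/p_2.
At the given prices: q_1* = 4·12/0.28 = 171.4286, and q_2* = 3.5.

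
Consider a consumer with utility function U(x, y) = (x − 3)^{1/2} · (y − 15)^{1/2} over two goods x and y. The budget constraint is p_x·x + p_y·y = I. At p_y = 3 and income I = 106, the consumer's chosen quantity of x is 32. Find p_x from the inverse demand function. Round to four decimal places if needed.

p_x = 1

Let x' = x−3, y' = y−15. MRS = y'/x' = p_x/p_y.
Substituting into the budget: x* = 3 + 0.5·(I − 3·p_x − 15·p_y)/p_x, and y* = 15 + 0.5·(…)/p_y.
Set x* = 32 in the demand function and solve for p_x: p_x = 1.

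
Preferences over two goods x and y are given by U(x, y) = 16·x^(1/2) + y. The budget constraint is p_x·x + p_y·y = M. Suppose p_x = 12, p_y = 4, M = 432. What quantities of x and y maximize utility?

x* = 7.1111, y* = 86.6667

Utility is quasi-linear in y; the FOC for x is 8/√x = p_x/p_y.
Solve: √x = 8·p_y/p_x, so x*(p_x,p_y) = (8·p_y/p_x)², and y* = (M − p_x·x*)/p_y.
Plugging in: x* = (8·4/12)² = 7.1111, y* = 86.6667.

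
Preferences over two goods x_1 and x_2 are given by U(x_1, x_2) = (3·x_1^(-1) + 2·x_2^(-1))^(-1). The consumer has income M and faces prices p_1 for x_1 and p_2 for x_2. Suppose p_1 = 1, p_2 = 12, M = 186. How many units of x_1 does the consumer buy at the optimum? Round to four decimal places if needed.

x_1* = 48.5839

With the ratio pinned down, the budget gives x_1* = M/(p_1 + p_2·(x_2/x_1)) and x_2* = (x_2/x_1)·x_1*.
Numerically x_2/x_1 = 0.235702, so x_1* = 186/(1 + 12·0.235702) = 48.5839.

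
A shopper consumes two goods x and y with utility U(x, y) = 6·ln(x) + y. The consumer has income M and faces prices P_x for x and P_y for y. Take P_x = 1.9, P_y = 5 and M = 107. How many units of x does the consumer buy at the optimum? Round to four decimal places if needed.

x* = 15.7895

At the given prices: x* = 6·5/1.9 = 15.7895.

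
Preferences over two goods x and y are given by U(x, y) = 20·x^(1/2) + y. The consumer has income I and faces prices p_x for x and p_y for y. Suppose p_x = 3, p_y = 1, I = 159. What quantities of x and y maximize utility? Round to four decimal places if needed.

Solve: √x = 10·p_y/p_x, so x*(p_x,p_y) = (10·p_y/p_x)², and y* = (I − p_x·x*)/p_y.
Plugging in: x* = (10·1/3)² = 11.1111, y* = 125.6667.

x* = 11.1111, y* = 125.6667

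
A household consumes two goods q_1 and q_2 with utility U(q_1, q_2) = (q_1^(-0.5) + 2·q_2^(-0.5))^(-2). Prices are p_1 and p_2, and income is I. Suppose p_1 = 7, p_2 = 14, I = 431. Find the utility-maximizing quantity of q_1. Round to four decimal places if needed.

q_1* = 20.5238

From the CES first-order condition, (1/2)·(q_2/q_1)^(1.5) = p_1/p_2.
Solve for the ratio: q_2/q_1 = [2·p_1/p_2]^(2/3).
With the ratio pinned down, the budget gives q_1* = I/(p_1 + p_2·(q_2/q_1)) and q_2* = (q_2/q_1)·q_1*.
Numerically q_2/q_1 = 1, so q_1* = 431/(7 + 14·1) = 20.5238.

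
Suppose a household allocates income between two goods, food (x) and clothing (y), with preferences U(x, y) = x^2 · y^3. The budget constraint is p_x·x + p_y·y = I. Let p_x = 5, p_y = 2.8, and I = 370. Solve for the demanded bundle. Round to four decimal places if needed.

Tangency: MRS = (2/3)·y/x = p_x/p_y.
Rearranging, p_y·y = (3/2)·p_x·x. Substituting into the budget gives p_x·x·(1 + (3/2)) = I.
Demand: x*(p_x,p_y,I) = 0.4·I/p_x and y* = 0.6·I/p_y.
At p_x=5, p_y=2.8, I=370: x* = 0.4·370/5 = 29.6, y* = 79.2857.

x* = 29.6, y* = 79.2857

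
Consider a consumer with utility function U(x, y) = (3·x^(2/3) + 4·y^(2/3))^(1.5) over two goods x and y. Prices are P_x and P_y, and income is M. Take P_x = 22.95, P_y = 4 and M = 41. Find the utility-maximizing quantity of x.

MRS = MU_x/MU_y = (3/4)·(y/x)^(1/3). Set equal to P_x/P_y.
Hence y/x = ((4/3)·P_x/P_y)^(1/(1/3)), i.e. raised to the 3 power.
With the ratio pinned down, the budget gives x* = M/(P_x + P_y·(y/x)) and y* = (y/x)·x*.
Numerically y/x = 447.697125, so x* = 41/(22.95 + 4·447.697125) = 0.0226.

x* = 0.0226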